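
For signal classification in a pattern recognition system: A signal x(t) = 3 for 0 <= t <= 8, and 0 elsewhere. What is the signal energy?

Energy = integral of |x(t)|^2 dt over the signal duration
= 3^2 * 8 = 9 * 8 = 72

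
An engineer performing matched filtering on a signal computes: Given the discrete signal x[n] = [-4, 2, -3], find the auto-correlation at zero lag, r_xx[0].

The auto-correlation at zero lag r_xx[0] equals the signal energy.
r_xx[0] = sum of x[n]^2 = (-4)^2 + 2^2 + (-3)^2
= 16 + 4 + 9 = 29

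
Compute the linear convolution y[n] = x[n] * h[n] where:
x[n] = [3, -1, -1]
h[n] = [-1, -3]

y[n] = sum_k x[k]*h[n-k]. Output length = len(x) + len(h) - 1 = 3 + 2 - 1 = 4.
y[0] = 3*-1 = -3
y[1] = -1*-1 + 3*-3 = -8
y[2] = -1*-1 + -1*-3 = 4
y[3] = -1*-3 = 3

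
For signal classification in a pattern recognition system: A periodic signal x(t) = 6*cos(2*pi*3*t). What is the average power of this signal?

Average power of A*cos(wt) is A^2/2.
P = 6^2 / 2 = 36/2 = 18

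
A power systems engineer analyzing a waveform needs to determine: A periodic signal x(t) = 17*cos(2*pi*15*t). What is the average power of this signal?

Average power of A*cos(wt) is A^2/2.
P = 17^2 / 2 = 289/2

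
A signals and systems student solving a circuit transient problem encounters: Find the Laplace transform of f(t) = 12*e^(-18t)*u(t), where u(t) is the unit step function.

Standard Laplace transform pair:
e^(-at)*u(t) <-> 1/(s+a)
With a = 18: L{12*e^(-18t)*u(t)} = 12/(s+18), ROC: Re(s) > -18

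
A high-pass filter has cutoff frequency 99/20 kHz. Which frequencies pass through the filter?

A high-pass filter passes all frequencies above the cutoff frequency 99/20 kHz and attenuates lower frequencies.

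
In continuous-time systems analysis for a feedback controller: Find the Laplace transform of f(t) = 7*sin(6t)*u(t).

Standard pair: sin(wt)*u(t) <-> w/(s^2+w^2)
With w = 6: L{7*sin(6t)*u(t)} = 42/(s^2+36)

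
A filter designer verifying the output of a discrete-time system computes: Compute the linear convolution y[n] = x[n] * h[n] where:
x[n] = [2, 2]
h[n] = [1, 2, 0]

y[n] = sum_k x[k]*h[n-k]. Output length = len(x) + len(h) - 1 = 2 + 3 - 1 = 4.
y[0] = 2*1 = 2
y[1] = 2*1 + 2*2 = 6
y[2] = 2*2 + 2*0 = 4
y[3] = 2*0 = 0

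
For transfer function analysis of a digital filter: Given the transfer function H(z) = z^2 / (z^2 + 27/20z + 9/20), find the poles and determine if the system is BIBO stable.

Poles are roots of the denominator: z^2 + 27/20z + 9/20 = 0.
Quadratic formula: z = [-(27/20) +/- sqrt((27/20)^2 - 4*(9/20))] / 2
Discriminant = 729/400 - 9/5 = 9/400; sqrt = 3/20.
z = (-27/20 +/- 3/20) / 2 => z = -3/5 or z = -3/4.
|p1| = 3/4, |p2| = 3/5.
For BIBO stability, all poles must lie inside the unit circle (|p| < 1).
System is STABLE since both |p| < 1.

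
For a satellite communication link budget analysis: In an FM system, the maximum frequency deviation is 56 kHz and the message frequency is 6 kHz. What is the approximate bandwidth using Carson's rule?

Carson's rule: BW = 2*(delta_f + f_m)
= 2*(56 + 6) kHz = 124 kHz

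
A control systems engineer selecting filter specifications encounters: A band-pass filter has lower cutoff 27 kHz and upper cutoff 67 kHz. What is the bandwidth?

Bandwidth = f_high - f_low
= 67 kHz - 27 kHz = 40 kHz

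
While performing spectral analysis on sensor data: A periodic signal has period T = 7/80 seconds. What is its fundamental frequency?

The fundamental frequency is the reciprocal of the period.
f = 1/T = 1/(7/80) = 80/7 Hz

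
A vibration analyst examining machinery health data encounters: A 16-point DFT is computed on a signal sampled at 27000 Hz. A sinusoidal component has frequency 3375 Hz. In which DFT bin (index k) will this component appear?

DFT frequency resolution = f_s/N = 27000/16 = 3375/2 Hz
Bin index k = f_signal / resolution = 3375 / 3375/2 = 2
The signal frequency 3375 Hz falls in DFT bin k = 2.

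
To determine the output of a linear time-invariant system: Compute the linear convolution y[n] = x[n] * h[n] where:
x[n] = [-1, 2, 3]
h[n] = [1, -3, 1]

y[n] = sum_k x[k]*h[n-k]. Output length = len(x) + len(h) - 1 = 3 + 3 - 1 = 5.
y[0] = -1*1 = -1
y[1] = 2*1 + -1*-3 = 5
y[2] = 3*1 + 2*-3 + -1*1 = -4
y[3] = 3*-3 + 2*1 = -7
y[4] = 3*1 = 3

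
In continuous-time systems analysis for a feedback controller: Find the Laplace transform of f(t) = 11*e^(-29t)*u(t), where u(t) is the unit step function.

Standard Laplace transform pair:
e^(-at)*u(t) <-> 1/(s+a)
With a = 29: L{11*e^(-29t)*u(t)} = 11/(s+29), ROC: Re(s) > -29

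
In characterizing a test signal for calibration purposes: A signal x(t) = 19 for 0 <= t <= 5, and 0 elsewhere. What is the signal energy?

Energy = integral of |x(t)|^2 dt over the signal duration
= 19^2 * 5 = 361 * 5 = 1805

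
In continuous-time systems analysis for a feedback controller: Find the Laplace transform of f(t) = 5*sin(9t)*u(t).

Standard pair: sin(wt)*u(t) <-> w/(s^2+w^2)
With w = 9: L{5*sin(9t)*u(t)} = 45/(s^2+81)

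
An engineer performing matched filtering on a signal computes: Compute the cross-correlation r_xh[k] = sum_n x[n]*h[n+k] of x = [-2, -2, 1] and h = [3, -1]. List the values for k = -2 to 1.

Both sequences indexed from 0 and zero outside their support.
Lags with overlap: k = -2 to 1.
  r_xh[-2] = x[2]*h[0] = 3
  r_xh[-1] = x[1]*h[0] + x[2]*h[1] = -7
  r_xh[0] = x[0]*h[0] + x[1]*h[1] = -4
  r_xh[1] = x[0]*h[1] = 2
r_xh = [3, -7, -4, 2] (for k = -2, ..., 1)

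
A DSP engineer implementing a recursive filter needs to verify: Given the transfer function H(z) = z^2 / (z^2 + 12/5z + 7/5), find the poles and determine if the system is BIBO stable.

Poles are roots of the denominator: z^2 + 12/5z + 7/5 = 0.
Quadratic formula: z = [-(12/5) +/- sqrt((12/5)^2 - 4*(7/5))] / 2
Discriminant = 144/25 - 28/5 = 4/25; sqrt = 2/5.
z = (-12/5 +/- 2/5) / 2 => z = -1 or z = -7/5.
|p1| = 1, |p2| = 7/5.
For BIBO stability, all poles must lie inside the unit circle (|p| < 1).
System is UNSTABLE since at least one |p| >= 1.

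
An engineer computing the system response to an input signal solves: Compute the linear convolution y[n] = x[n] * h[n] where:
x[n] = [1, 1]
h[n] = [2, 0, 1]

y[n] = sum_k x[k]*h[n-k]. Output length = len(x) + len(h) - 1 = 2 + 3 - 1 = 4.
y[0] = 1*2 = 2
y[1] = 1*2 + 1*0 = 2
y[2] = 1*0 + 1*1 = 1
y[3] = 1*1 = 1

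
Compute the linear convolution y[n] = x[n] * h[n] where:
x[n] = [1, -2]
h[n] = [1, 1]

y[n] = sum_k x[k]*h[n-k]. Output length = len(x) + len(h) - 1 = 2 + 2 - 1 = 3.
y[0] = 1*1 = 1
y[1] = -2*1 + 1*1 = -1
y[2] = -2*1 = -2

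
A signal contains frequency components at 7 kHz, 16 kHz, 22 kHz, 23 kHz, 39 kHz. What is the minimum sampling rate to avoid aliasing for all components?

The highest frequency component is f_max = 39 kHz.
Nyquist rate = 2 * f_max = 2 * 39 kHz = 78 kHz.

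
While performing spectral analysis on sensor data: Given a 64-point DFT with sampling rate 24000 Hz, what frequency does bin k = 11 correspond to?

The frequency of DFT bin k is: f_k = k * f_s / N
f_11 = 11 * 24000 / 64 = 4125 Hz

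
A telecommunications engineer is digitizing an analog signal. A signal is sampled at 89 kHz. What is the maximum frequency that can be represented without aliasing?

The maximum frequency that can be represented without aliasing
is the Nyquist frequency: f_max = f_s / 2 = 89 kHz / 2 = 89/2 kHz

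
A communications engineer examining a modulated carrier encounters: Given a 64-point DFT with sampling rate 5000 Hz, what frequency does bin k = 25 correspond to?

The frequency of DFT bin k is: f_k = k * f_s / N
f_25 = 25 * 5000 / 64 = 15625/8 Hz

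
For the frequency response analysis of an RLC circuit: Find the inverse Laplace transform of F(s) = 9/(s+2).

Standard pair: k/(s+a) <-> k*e^(-at)*u(t)
With k=9, a=2: f(t) = 9*e^(-2t)*u(t)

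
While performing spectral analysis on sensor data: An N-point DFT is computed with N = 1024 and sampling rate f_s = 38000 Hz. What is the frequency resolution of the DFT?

DFT frequency resolution = f_s / N
= 38000 / 1024 = 2375/64 Hz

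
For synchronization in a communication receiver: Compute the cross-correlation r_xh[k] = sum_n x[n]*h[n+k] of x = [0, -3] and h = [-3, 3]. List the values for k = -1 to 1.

Both sequences indexed from 0 and zero outside their support.
Lags with overlap: k = -1 to 1.
  r_xh[-1] = x[1]*h[0] = 9
  r_xh[0] = x[0]*h[0] + x[1]*h[1] = -9
  r_xh[1] = x[0]*h[1] = 0
r_xh = [9, -9, 0] (for k = -1, ..., 1)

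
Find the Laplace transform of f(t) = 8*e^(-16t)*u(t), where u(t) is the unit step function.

Standard Laplace transform pair:
e^(-at)*u(t) <-> 1/(s+a)
With a = 16: L{8*e^(-16t)*u(t)} = 8/(s+16), ROC: Re(s) > -16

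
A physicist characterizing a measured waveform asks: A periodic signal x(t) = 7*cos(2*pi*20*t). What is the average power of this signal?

Average power of A*cos(wt) is A^2/2.
P = 7^2 / 2 = 49/2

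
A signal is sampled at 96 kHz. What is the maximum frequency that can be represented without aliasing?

The maximum frequency that can be represented without aliasing
is the Nyquist frequency: f_max = f_s / 2 = 96 kHz / 2 = 48 kHz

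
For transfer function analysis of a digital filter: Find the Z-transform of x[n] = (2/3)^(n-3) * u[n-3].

Time-shifting property: if X(z) = Z{x[n]}, then Z{x[n-d]} = z^(-d) * X(z)
X(z) = z/(z - 2/3) for x[n] = (2/3)^n * u[n]
Z{x[n-3]} = z^(-3) * z/(z - 2/3) = z^(-2)/(z - 2/3)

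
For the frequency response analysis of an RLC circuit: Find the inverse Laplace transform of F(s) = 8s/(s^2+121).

Standard pair: s/(s^2+w^2) <-> cos(wt)*u(t)
With k=8, w=11: f(t) = 8*cos(11t)*u(t)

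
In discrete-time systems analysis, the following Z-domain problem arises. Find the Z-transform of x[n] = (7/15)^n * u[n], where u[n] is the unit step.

The Z-transform of a^n * u[n] is z/(z-a) for |z| > |a|.
Here a = 7/15, so X(z) = z/(z - (7/15)) = 15z/(15z - 7)
ROC: |z| > 7/15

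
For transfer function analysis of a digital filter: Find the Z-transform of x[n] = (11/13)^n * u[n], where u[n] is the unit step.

The Z-transform of a^n * u[n] is z/(z-a) for |z| > |a|.
Here a = 11/13, so X(z) = z/(z - (11/13)) = 13z/(13z - 11)
ROC: |z| > 11/13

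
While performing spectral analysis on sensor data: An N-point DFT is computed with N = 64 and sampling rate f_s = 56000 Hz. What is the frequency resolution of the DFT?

DFT frequency resolution = f_s / N
= 56000 / 64 = 875 Hz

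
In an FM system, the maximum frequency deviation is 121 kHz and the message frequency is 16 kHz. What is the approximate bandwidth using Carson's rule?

Carson's rule: BW = 2*(delta_f + f_m)
= 2*(121 + 16) kHz = 274 kHz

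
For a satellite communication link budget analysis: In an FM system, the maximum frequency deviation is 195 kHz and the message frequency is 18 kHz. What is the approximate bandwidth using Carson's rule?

Carson's rule: BW = 2*(delta_f + f_m)
= 2*(195 + 18) kHz = 426 kHz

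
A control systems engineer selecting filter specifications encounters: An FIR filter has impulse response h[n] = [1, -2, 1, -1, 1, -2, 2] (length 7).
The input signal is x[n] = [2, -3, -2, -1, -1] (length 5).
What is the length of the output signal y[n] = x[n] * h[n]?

For linear convolution, the output length is:
len(y) = len(x) + len(h) - 1 = 5 + 7 - 1 = 11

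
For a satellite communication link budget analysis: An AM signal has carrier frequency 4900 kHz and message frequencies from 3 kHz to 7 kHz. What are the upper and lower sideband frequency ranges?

Upper sideband (USB) = fc + [fm_low, fm_high] = 4900 + [3, 7] = [4903, 4907] kHz
Lower sideband (LSB) = fc - [fm_high, fm_low] = 4900 - [7, 3] = [4893, 4897] kHz
Total occupied spectrum: 4893 kHz to 4907 kHz (plus carrier at 4900 kHz)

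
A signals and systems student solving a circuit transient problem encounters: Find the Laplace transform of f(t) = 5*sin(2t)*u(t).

Standard pair: sin(wt)*u(t) <-> w/(s^2+w^2)
With w = 2: L{5*sin(2t)*u(t)} = 10/(s^2+4)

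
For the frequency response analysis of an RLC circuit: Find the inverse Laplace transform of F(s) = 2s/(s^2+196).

Standard pair: s/(s^2+w^2) <-> cos(wt)*u(t)
With k=2, w=14: f(t) = 2*cos(14t)*u(t)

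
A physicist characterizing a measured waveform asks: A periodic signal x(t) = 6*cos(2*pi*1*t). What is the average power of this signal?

Average power of A*cos(wt) is A^2/2.
P = 6^2 / 2 = 36/2 = 18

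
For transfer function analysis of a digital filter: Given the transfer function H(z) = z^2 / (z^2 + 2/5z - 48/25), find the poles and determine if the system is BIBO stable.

Poles are roots of the denominator: z^2 + 2/5z - 48/25 = 0.
Quadratic formula: z = [-(2/5) +/- sqrt((2/5)^2 - 4*(-48/25))] / 2
Discriminant = 4/25 + 192/25 = 196/25; sqrt = 14/5.
z = (-2/5 +/- 14/5) / 2 => z = 6/5 or z = -8/5.
|p1| = 6/5, |p2| = 8/5.
For BIBO stability, all poles must lie inside the unit circle (|p| < 1).
System is UNSTABLE since at least one |p| >= 1.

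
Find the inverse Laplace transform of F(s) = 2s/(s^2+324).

Standard pair: s/(s^2+w^2) <-> cos(wt)*u(t)
With k=2, w=18: f(t) = 2*cos(18t)*u(t)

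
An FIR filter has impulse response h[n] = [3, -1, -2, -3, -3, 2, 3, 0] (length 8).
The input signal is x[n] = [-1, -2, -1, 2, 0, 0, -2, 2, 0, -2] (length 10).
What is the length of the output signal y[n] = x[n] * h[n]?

For linear convolution, the output length is:
len(y) = len(x) + len(h) - 1 = 10 + 8 - 1 = 17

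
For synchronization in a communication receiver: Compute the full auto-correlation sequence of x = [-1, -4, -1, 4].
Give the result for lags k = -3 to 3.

r_xx[k] = sum_m x[m]*x[m+k], indexed from 0, for k = -3 to 3:
  r_xx[-3] = x[3]*x[0] = -4
  r_xx[-2] = x[2]*x[0] + x[3]*x[1] = -15
  r_xx[-1] = x[1]*x[0] + x[2]*x[1] + x[3]*x[2] = 4
  r_xx[0] = x[0]*x[0] + x[1]*x[1] + x[2]*x[2] + x[3]*x[3] = 34
  r_xx[1] = x[0]*x[1] + x[1]*x[2] + x[2]*x[3] = 4
  r_xx[2] = x[0]*x[2] + x[1]*x[3] = -15
  r_xx[3] = x[0]*x[3] = -4
r_xx = [-4, -15, 4, 34, 4, -15, -4]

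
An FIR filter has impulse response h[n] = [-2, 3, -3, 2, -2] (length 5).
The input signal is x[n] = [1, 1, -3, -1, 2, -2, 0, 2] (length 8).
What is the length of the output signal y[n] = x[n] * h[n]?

For linear convolution, the output length is:
len(y) = len(x) + len(h) - 1 = 8 + 5 - 1 = 12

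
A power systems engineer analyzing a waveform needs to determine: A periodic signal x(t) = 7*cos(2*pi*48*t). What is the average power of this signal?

Average power of A*cos(wt) is A^2/2.
P = 7^2 / 2 = 49/2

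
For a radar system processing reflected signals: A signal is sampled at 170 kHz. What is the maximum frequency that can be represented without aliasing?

The maximum frequency that can be represented without aliasing
is the Nyquist frequency: f_max = f_s / 2 = 170 kHz / 2 = 85 kHz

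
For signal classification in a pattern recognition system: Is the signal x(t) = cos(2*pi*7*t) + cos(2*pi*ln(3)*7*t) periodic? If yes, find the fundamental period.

f1 = 7 Hz, f2 = 7*ln(3) Hz
Ratio f2/f1 = ln(3), which is irrational.
Since the frequency ratio is irrational, no common period exists.
The signal is not periodic.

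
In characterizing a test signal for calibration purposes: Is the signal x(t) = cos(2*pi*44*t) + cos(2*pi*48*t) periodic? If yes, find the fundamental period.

f1 = 44 Hz, f2 = 48 Hz
Period T1 = 1/44, T2 = 1/48
Ratio T1/T2 = 48/44, which is rational.
The signal is periodic with fundamental period T = 1/GCD(44,48) = 1/4 s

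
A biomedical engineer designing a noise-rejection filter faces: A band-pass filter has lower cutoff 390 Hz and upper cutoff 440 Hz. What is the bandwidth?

Bandwidth = f_high - f_low
= 440 Hz - 390 Hz = 50 Hz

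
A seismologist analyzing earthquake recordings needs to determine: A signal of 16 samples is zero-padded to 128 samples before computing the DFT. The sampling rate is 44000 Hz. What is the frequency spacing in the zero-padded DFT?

Original DFT: N = 16, resolution = f_s/N = 44000/16 = 2750 Hz
Zero-padded DFT: N = 128, resolution = f_s/N = 44000/128 = 1375/4 Hz
Zero-padding interpolates the spectrum (finer frequency grid)
but does NOT improve the true spectral resolution (ability to resolve close frequencies).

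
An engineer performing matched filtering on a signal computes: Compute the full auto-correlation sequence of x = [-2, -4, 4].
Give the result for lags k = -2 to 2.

r_xx[k] = sum_m x[m]*x[m+k], indexed from 0, for k = -2 to 2:
  r_xx[-2] = x[2]*x[0] = -8
  r_xx[-1] = x[1]*x[0] + x[2]*x[1] = -8
  r_xx[0] = x[0]*x[0] + x[1]*x[1] + x[2]*x[2] = 36
  r_xx[1] = x[0]*x[1] + x[1]*x[2] = -8
  r_xx[2] = x[0]*x[2] = -8
r_xx = [-8, -8, 36, -8, -8]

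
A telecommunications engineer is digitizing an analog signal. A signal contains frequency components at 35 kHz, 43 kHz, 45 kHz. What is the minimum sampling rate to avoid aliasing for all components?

The highest frequency component is f_max = 45 kHz.
Nyquist rate = 2 * f_max = 2 * 45 kHz = 90 kHz.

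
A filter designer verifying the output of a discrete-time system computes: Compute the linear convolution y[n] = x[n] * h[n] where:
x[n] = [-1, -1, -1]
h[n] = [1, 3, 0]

y[n] = sum_k x[k]*h[n-k]. Output length = len(x) + len(h) - 1 = 3 + 3 - 1 = 5.
y[0] = -1*1 = -1
y[1] = -1*1 + -1*3 = -4
y[2] = -1*1 + -1*3 + -1*0 = -4
y[3] = -1*3 + -1*0 = -3
y[4] = -1*0 = 0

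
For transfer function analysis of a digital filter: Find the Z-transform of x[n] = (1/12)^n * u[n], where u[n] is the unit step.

The Z-transform of a^n * u[n] is z/(z-a) for |z| > |a|.
Here a = 1/12, so X(z) = z/(z - (1/12)) = 12z/(12z - 1)
ROC: |z| > 1/12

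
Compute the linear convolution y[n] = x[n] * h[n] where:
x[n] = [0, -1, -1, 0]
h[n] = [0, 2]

y[n] = sum_k x[k]*h[n-k]. Output length = len(x) + len(h) - 1 = 4 + 2 - 1 = 5.
y[0] = 0*0 = 0
y[1] = -1*0 + 0*2 = 0
y[2] = -1*0 + -1*2 = -2
y[3] = 0*0 + -1*2 = -2
y[4] = 0*2 = 0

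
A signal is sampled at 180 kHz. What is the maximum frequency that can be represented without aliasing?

The maximum frequency that can be represented without aliasing
is the Nyquist frequency: f_max = f_s / 2 = 180 kHz / 2 = 90 kHz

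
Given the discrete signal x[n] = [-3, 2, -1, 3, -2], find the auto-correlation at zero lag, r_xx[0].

The auto-correlation at zero lag r_xx[0] equals the signal energy.
r_xx[0] = sum of x[n]^2 = (-3)^2 + 2^2 + (-1)^2 + 3^2 + (-2)^2
= 9 + 4 + 1 + 9 + 4 = 27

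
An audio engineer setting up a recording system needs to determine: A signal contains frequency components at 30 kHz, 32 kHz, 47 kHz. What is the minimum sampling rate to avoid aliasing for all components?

The highest frequency component is f_max = 47 kHz.
Nyquist rate = 2 * f_max = 2 * 47 kHz = 94 kHz.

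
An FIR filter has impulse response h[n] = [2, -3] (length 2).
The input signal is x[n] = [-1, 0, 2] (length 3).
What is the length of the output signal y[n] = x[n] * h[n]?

For linear convolution, the output length is:
len(y) = len(x) + len(h) - 1 = 3 + 2 - 1 = 4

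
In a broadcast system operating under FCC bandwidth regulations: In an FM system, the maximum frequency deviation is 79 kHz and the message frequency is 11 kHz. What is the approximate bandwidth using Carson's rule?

Carson's rule: BW = 2*(delta_f + f_m)
= 2*(79 + 11) kHz = 180 kHz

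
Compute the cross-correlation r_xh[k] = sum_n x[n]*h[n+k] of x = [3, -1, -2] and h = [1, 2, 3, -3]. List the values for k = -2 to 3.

Both sequences indexed from 0 and zero outside their support.
Lags with overlap: k = -2 to 3.
  r_xh[-2] = x[2]*h[0] = -2
  r_xh[-1] = x[1]*h[0] + x[2]*h[1] = -5
  r_xh[0] = x[0]*h[0] + x[1]*h[1] + x[2]*h[2] = -5
  r_xh[1] = x[0]*h[1] + x[1]*h[2] + x[2]*h[3] = 9
  r_xh[2] = x[0]*h[2] + x[1]*h[3] = 12
  r_xh[3] = x[0]*h[3] = -9
r_xh = [-2, -5, -5, 9, 12, -9] (for k = -2, ..., 3)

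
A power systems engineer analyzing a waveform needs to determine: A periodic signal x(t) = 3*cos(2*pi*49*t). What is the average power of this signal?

Average power of A*cos(wt) is A^2/2.
P = 3^2 / 2 = 9/2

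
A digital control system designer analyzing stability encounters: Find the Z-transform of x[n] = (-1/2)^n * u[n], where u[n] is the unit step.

The Z-transform of a^n * u[n] is z/(z-a) for |z| > |a|.
Here a = -1/2, so X(z) = z/(z - (-1/2)) = 2z/(2z + 1)
ROC: |z| > 1/2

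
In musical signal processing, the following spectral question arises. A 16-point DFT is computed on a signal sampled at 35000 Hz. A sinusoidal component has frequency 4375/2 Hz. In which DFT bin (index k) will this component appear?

DFT frequency resolution = f_s/N = 35000/16 = 4375/2 Hz
Bin index k = f_signal / resolution = 4375/2 / 4375/2 = 1
The signal frequency 4375/2 Hz falls in DFT bin k = 1.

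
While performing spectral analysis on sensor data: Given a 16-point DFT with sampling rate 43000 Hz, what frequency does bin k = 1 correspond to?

The frequency of DFT bin k is: f_k = k * f_s / N
f_1 = 1 * 43000 / 16 = 5375/2 Hz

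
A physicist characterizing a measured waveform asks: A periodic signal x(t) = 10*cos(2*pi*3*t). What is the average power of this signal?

Average power of A*cos(wt) is A^2/2.
P = 10^2 / 2 = 100/2 = 50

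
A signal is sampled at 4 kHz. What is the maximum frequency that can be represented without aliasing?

The maximum frequency that can be represented without aliasing
is the Nyquist frequency: f_max = f_s / 2 = 4 kHz / 2 = 2 kHz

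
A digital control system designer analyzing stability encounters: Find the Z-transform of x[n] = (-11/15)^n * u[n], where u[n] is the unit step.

The Z-transform of a^n * u[n] is z/(z-a) for |z| > |a|.
Here a = -11/15, so X(z) = z/(z - (-11/15)) = 15z/(15z + 11)
ROC: |z| > 11/15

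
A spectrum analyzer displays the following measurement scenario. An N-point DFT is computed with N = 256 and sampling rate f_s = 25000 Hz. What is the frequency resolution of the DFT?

DFT frequency resolution = f_s / N
= 25000 / 256 = 3125/32 Hz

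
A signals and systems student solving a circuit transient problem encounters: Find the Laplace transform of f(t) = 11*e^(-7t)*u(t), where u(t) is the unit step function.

Standard Laplace transform pair:
e^(-at)*u(t) <-> 1/(s+a)
With a = 7: L{11*e^(-7t)*u(t)} = 11/(s+7), ROC: Re(s) > -7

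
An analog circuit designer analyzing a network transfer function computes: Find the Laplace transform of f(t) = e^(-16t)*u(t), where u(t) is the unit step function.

Standard Laplace transform pair:
e^(-at)*u(t) <-> 1/(s+a)
With a = 16: L{e^(-16t)*u(t)} = 1/(s+16), ROC: Re(s) > -16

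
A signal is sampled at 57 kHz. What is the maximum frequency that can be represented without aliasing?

The maximum frequency that can be represented without aliasing
is the Nyquist frequency: f_max = f_s / 2 = 57 kHz / 2 = 57/2 kHz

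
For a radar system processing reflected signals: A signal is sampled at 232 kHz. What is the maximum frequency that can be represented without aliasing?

The maximum frequency that can be represented without aliasing
is the Nyquist frequency: f_max = f_s / 2 = 232 kHz / 2 = 116 kHz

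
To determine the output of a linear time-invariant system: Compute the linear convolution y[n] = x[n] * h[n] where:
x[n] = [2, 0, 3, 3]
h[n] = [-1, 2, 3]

y[n] = sum_k x[k]*h[n-k]. Output length = len(x) + len(h) - 1 = 4 + 3 - 1 = 6.
y[0] = 2*-1 = -2
y[1] = 0*-1 + 2*2 = 4
y[2] = 3*-1 + 0*2 + 2*3 = 3
y[3] = 3*-1 + 3*2 + 0*3 = 3
y[4] = 3*2 + 3*3 = 15
y[5] = 3*3 = 9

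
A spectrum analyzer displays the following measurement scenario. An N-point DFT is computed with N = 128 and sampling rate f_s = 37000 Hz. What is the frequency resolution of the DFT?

DFT frequency resolution = f_s / N
= 37000 / 128 = 4625/16 Hz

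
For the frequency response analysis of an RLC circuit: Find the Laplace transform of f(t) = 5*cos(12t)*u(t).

Standard pair: cos(wt)*u(t) <-> s/(s^2+w^2)
With w = 12: L{5*cos(12t)*u(t)} = 5s/(s^2+144)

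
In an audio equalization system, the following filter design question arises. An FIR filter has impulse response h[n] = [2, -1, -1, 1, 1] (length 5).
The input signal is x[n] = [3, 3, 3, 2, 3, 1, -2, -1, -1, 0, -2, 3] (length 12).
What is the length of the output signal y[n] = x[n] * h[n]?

For linear convolution, the output length is:
len(y) = len(x) + len(h) - 1 = 12 + 5 - 1 = 16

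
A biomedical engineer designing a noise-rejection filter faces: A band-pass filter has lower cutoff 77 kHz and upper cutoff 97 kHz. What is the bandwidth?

Bandwidth = f_high - f_low
= 97 kHz - 77 kHz = 20 kHz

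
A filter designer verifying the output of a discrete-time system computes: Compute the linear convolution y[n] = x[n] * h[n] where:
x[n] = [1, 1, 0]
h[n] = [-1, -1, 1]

y[n] = sum_k x[k]*h[n-k]. Output length = len(x) + len(h) - 1 = 3 + 3 - 1 = 5.
y[0] = 1*-1 = -1
y[1] = 1*-1 + 1*-1 = -2
y[2] = 0*-1 + 1*-1 + 1*1 = 0
y[3] = 0*-1 + 1*1 = 1
y[4] = 0*1 = 0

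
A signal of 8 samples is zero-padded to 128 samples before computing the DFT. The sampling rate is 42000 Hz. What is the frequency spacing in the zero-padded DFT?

Original DFT: N = 8, resolution = f_s/N = 42000/8 = 5250 Hz
Zero-padded DFT: N = 128, resolution = f_s/N = 42000/128 = 2625/8 Hz
Zero-padding interpolates the spectrum (finer frequency grid)
but does NOT improve the true spectral resolution (ability to resolve close frequencies).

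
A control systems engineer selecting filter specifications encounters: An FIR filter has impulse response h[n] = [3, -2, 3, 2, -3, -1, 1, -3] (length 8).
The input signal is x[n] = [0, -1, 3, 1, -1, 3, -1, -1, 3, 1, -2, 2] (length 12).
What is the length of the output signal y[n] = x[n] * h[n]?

For linear convolution, the output length is:
len(y) = len(x) + len(h) - 1 = 12 + 8 - 1 = 19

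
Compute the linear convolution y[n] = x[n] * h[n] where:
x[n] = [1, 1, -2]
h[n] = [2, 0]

y[n] = sum_k x[k]*h[n-k]. Output length = len(x) + len(h) - 1 = 3 + 2 - 1 = 4.
y[0] = 1*2 = 2
y[1] = 1*2 + 1*0 = 2
y[2] = -2*2 + 1*0 = -4
y[3] = -2*0 = 0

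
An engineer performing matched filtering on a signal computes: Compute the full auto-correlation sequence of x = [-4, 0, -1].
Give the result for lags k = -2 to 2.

r_xx[k] = sum_m x[m]*x[m+k], indexed from 0, for k = -2 to 2:
  r_xx[-2] = x[2]*x[0] = 4
  r_xx[-1] = x[1]*x[0] + x[2]*x[1] = 0
  r_xx[0] = x[0]*x[0] + x[1]*x[1] + x[2]*x[2] = 17
  r_xx[1] = x[0]*x[1] + x[1]*x[2] = 0
  r_xx[2] = x[0]*x[2] = 4
r_xx = [4, 0, 17, 0, 4]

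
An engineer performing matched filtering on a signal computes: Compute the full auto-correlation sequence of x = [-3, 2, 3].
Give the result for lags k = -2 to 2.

r_xx[k] = sum_m x[m]*x[m+k], indexed from 0, for k = -2 to 2:
  r_xx[-2] = x[2]*x[0] = -9
  r_xx[-1] = x[1]*x[0] + x[2]*x[1] = 0
  r_xx[0] = x[0]*x[0] + x[1]*x[1] + x[2]*x[2] = 22
  r_xx[1] = x[0]*x[1] + x[1]*x[2] = 0
  r_xx[2] = x[0]*x[2] = -9
r_xx = [-9, 0, 22, 0, -9]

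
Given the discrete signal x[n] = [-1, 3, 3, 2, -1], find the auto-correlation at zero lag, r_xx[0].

The auto-correlation at zero lag r_xx[0] equals the signal energy.
r_xx[0] = sum of x[n]^2 = (-1)^2 + 3^2 + 3^2 + 2^2 + (-1)^2
= 1 + 9 + 9 + 4 + 1 = 24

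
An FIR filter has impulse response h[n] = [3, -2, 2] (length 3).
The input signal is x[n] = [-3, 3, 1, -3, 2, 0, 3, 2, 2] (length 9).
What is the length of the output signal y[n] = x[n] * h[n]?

For linear convolution, the output length is:
len(y) = len(x) + len(h) - 1 = 9 + 3 - 1 = 11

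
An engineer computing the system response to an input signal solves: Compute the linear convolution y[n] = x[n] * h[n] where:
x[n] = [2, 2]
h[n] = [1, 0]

y[n] = sum_k x[k]*h[n-k]. Output length = len(x) + len(h) - 1 = 2 + 2 - 1 = 3.
y[0] = 2*1 = 2
y[1] = 2*1 + 2*0 = 2
y[2] = 2*0 = 0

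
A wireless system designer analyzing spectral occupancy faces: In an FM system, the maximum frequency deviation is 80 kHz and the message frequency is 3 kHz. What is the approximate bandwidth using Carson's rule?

Carson's rule: BW = 2*(delta_f + f_m)
= 2*(80 + 3) kHz = 166 kHz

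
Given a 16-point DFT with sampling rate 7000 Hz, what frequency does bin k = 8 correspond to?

The frequency of DFT bin k is: f_k = k * f_s / N
f_8 = 8 * 7000 / 16 = 3500 Hz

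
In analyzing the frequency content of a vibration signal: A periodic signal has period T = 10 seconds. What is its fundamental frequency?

The fundamental frequency is the reciprocal of the period.
f = 1/T = 1/(10) = 1/10 Hz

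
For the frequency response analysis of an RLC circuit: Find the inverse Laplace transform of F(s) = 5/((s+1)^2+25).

Standard pair: w/((s+a)^2+w^2) <-> e^(-at)*sin(wt)*u(t)
With a=1, w=5: f(t) = e^(-t)*sin(5t)*u(t)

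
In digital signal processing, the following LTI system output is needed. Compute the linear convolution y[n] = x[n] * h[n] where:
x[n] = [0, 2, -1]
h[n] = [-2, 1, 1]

y[n] = sum_k x[k]*h[n-k]. Output length = len(x) + len(h) - 1 = 3 + 3 - 1 = 5.
y[0] = 0*-2 = 0
y[1] = 2*-2 + 0*1 = -4
y[2] = -1*-2 + 2*1 + 0*1 = 4
y[3] = -1*1 + 2*1 = 1
y[4] = -1*1 = -1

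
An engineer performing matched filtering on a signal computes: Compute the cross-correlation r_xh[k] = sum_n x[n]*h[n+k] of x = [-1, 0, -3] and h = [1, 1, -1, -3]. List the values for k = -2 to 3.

Both sequences indexed from 0 and zero outside their support.
Lags with overlap: k = -2 to 3.
  r_xh[-2] = x[2]*h[0] = -3
  r_xh[-1] = x[1]*h[0] + x[2]*h[1] = -3
  r_xh[0] = x[0]*h[0] + x[1]*h[1] + x[2]*h[2] = 2
  r_xh[1] = x[0]*h[1] + x[1]*h[2] + x[2]*h[3] = 8
  r_xh[2] = x[0]*h[2] + x[1]*h[3] = 1
  r_xh[3] = x[0]*h[3] = 3
r_xh = [-3, -3, 2, 8, 1, 3] (for k = -2, ..., 3)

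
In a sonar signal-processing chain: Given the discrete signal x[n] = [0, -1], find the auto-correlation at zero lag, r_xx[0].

The auto-correlation at zero lag r_xx[0] equals the signal energy.
r_xx[0] = sum of x[n]^2 = 0^2 + (-1)^2
= 0 + 1 = 1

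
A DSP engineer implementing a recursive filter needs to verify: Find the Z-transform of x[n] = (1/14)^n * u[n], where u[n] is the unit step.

The Z-transform of a^n * u[n] is z/(z-a) for |z| > |a|.
Here a = 1/14, so X(z) = z/(z - (1/14)) = 14z/(14z - 1)
ROC: |z| > 1/14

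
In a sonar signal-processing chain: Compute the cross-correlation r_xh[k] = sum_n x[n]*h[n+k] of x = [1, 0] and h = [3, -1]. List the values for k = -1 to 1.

Both sequences indexed from 0 and zero outside their support.
Lags with overlap: k = -1 to 1.
  r_xh[-1] = x[1]*h[0] = 0
  r_xh[0] = x[0]*h[0] + x[1]*h[1] = 3
  r_xh[1] = x[0]*h[1] = -1
r_xh = [0, 3, -1] (for k = -1, ..., 1)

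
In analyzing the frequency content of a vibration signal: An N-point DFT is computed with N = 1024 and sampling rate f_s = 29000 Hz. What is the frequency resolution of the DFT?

DFT frequency resolution = f_s / N
= 29000 / 1024 = 3625/128 Hz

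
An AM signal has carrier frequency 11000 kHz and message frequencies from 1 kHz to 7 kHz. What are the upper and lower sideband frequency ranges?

Upper sideband (USB) = fc + [fm_low, fm_high] = 11000 + [1, 7] = [11001, 11007] kHz
Lower sideband (LSB) = fc - [fm_high, fm_low] = 11000 - [7, 1] = [10993, 10999] kHz
Total occupied spectrum: 10993 kHz to 11007 kHz (plus carrier at 11000 kHz)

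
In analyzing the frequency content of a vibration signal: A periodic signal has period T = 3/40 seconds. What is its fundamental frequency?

The fundamental frequency is the reciprocal of the period.
f = 1/T = 1/(3/40) = 40/3 Hz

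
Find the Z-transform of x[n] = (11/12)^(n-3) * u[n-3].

Time-shifting property: if X(z) = Z{x[n]}, then Z{x[n-d]} = z^(-d) * X(z)
X(z) = z/(z - 11/12) for x[n] = (11/12)^n * u[n]
Z{x[n-3]} = z^(-3) * z/(z - 11/12) = z^(-2)/(z - 11/12)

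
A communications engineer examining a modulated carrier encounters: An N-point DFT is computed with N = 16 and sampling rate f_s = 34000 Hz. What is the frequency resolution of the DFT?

DFT frequency resolution = f_s / N
= 34000 / 16 = 2125 Hz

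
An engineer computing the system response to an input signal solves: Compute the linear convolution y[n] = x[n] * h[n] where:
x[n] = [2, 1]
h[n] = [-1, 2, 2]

y[n] = sum_k x[k]*h[n-k]. Output length = len(x) + len(h) - 1 = 2 + 3 - 1 = 4.
y[0] = 2*-1 = -2
y[1] = 1*-1 + 2*2 = 3
y[2] = 1*2 + 2*2 = 6
y[3] = 1*2 = 2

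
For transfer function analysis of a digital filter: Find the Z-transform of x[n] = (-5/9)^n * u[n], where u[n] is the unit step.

The Z-transform of a^n * u[n] is z/(z-a) for |z| > |a|.
Here a = -5/9, so X(z) = z/(z - (-5/9)) = 9z/(9z + 5)
ROC: |z| > 5/9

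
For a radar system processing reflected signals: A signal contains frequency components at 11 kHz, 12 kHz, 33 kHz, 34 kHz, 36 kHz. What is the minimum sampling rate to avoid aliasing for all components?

The highest frequency component is f_max = 36 kHz.
Nyquist rate = 2 * f_max = 2 * 36 kHz = 72 kHz.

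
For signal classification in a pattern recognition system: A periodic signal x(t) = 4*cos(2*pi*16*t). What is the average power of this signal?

Average power of A*cos(wt) is A^2/2.
P = 4^2 / 2 = 16/2 = 8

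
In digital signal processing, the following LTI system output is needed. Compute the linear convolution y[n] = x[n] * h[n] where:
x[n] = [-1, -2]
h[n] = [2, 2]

y[n] = sum_k x[k]*h[n-k]. Output length = len(x) + len(h) - 1 = 2 + 2 - 1 = 3.
y[0] = -1*2 = -2
y[1] = -2*2 + -1*2 = -6
y[2] = -2*2 = -4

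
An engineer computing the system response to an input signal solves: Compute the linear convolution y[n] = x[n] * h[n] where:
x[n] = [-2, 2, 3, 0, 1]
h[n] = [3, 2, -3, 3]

y[n] = sum_k x[k]*h[n-k]. Output length = len(x) + len(h) - 1 = 5 + 4 - 1 = 8.
y[0] = -2*3 = -6
y[1] = 2*3 + -2*2 = 2
y[2] = 3*3 + 2*2 + -2*-3 = 19
y[3] = 0*3 + 3*2 + 2*-3 + -2*3 = -6
y[4] = 1*3 + 0*2 + 3*-3 + 2*3 = 0
y[5] = 1*2 + 0*-3 + 3*3 = 11
y[6] = 1*-3 + 0*3 = -3
y[7] = 1*3 = 3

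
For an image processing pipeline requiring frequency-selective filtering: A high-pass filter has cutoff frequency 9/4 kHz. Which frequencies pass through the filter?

A high-pass filter passes all frequencies above the cutoff frequency 9/4 kHz and attenuates lower frequencies.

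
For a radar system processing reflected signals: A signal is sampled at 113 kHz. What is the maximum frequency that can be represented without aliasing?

The maximum frequency that can be represented without aliasing
is the Nyquist frequency: f_max = f_s / 2 = 113 kHz / 2 = 113/2 kHz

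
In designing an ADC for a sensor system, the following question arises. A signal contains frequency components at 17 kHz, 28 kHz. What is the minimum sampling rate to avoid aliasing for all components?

The highest frequency component is f_max = 28 kHz.
Nyquist rate = 2 * f_max = 2 * 28 kHz = 56 kHz.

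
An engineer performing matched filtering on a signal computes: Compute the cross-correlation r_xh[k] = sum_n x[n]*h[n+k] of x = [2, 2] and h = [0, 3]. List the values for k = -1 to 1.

Both sequences indexed from 0 and zero outside their support.
Lags with overlap: k = -1 to 1.
  r_xh[-1] = x[1]*h[0] = 0
  r_xh[0] = x[0]*h[0] + x[1]*h[1] = 6
  r_xh[1] = x[0]*h[1] = 6
r_xh = [0, 6, 6] (for k = -1, ..., 1)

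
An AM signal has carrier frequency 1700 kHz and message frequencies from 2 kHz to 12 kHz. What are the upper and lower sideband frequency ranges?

Upper sideband (USB) = fc + [fm_low, fm_high] = 1700 + [2, 12] = [1702, 1712] kHz
Lower sideband (LSB) = fc - [fm_high, fm_low] = 1700 - [12, 2] = [1688, 1698] kHz
Total occupied spectrum: 1688 kHz to 1712 kHz (plus carrier at 1700 kHz)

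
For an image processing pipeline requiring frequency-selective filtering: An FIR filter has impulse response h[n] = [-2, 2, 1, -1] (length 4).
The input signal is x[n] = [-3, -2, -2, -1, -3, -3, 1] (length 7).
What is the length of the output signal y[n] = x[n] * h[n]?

For linear convolution, the output length is:
len(y) = len(x) + len(h) - 1 = 7 + 4 - 1 = 10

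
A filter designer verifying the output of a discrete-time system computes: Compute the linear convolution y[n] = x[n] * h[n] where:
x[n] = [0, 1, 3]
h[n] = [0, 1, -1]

y[n] = sum_k x[k]*h[n-k]. Output length = len(x) + len(h) - 1 = 3 + 3 - 1 = 5.
y[0] = 0*0 = 0
y[1] = 1*0 + 0*1 = 0
y[2] = 3*0 + 1*1 + 0*-1 = 1
y[3] = 3*1 + 1*-1 = 2
y[4] = 3*-1 = -3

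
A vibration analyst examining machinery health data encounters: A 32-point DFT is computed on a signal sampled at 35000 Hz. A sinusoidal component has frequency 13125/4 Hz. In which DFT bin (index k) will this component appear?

DFT frequency resolution = f_s/N = 35000/32 = 4375/4 Hz
Bin index k = f_signal / resolution = 13125/4 / 4375/4 = 3
The signal frequency 13125/4 Hz falls in DFT bin k = 3.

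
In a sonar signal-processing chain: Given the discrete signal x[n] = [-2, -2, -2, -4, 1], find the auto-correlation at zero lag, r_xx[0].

The auto-correlation at zero lag r_xx[0] equals the signal energy.
r_xx[0] = sum of x[n]^2 = (-2)^2 + (-2)^2 + (-2)^2 + (-4)^2 + 1^2
= 4 + 4 + 4 + 16 + 1 = 29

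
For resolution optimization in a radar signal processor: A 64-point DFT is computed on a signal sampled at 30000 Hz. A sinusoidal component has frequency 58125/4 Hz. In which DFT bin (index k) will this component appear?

DFT frequency resolution = f_s/N = 30000/64 = 1875/4 Hz
Bin index k = f_signal / resolution = 58125/4 / 1875/4 = 31
The signal frequency 58125/4 Hz falls in DFT bin k = 31.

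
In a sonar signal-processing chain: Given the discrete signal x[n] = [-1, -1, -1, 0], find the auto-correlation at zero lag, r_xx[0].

The auto-correlation at zero lag r_xx[0] equals the signal energy.
r_xx[0] = sum of x[n]^2 = (-1)^2 + (-1)^2 + (-1)^2 + 0^2
= 1 + 1 + 1 + 0 = 3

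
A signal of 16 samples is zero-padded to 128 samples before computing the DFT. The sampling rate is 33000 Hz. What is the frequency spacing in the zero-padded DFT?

Original DFT: N = 16, resolution = f_s/N = 33000/16 = 4125/2 Hz
Zero-padded DFT: N = 128, resolution = f_s/N = 33000/128 = 4125/16 Hz
Zero-padding interpolates the spectrum (finer frequency grid)
but does NOT improve the true spectral resolution (ability to resolve close frequencies).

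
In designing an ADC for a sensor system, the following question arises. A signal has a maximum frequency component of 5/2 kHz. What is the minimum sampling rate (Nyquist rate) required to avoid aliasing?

By the Nyquist-Shannon sampling theorem,
the minimum sampling rate (Nyquist rate) must be at least 2 * f_max.
Nyquist rate = 2 * 5/2 kHz = 5 kHz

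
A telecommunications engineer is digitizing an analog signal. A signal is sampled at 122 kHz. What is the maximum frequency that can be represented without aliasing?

The maximum frequency that can be represented without aliasing
is the Nyquist frequency: f_max = f_s / 2 = 122 kHz / 2 = 61 kHz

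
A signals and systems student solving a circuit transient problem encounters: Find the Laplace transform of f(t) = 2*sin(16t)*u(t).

Standard pair: sin(wt)*u(t) <-> w/(s^2+w^2)
With w = 16: L{2*sin(16t)*u(t)} = 32/(s^2+256)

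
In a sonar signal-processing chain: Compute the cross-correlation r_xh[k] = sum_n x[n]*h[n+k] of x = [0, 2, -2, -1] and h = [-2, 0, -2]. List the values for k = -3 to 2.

Both sequences indexed from 0 and zero outside their support.
Lags with overlap: k = -3 to 2.
  r_xh[-3] = x[3]*h[0] = 2
  r_xh[-2] = x[2]*h[0] + x[3]*h[1] = 4
  r_xh[-1] = x[1]*h[0] + x[2]*h[1] + x[3]*h[2] = -2
  r_xh[0] = x[0]*h[0] + x[1]*h[1] + x[2]*h[2] = 4
  r_xh[1] = x[0]*h[1] + x[1]*h[2] = -4
  r_xh[2] = x[0]*h[2] = 0
r_xh = [2, 4, -2, 4, -4, 0] (for k = -3, ..., 2)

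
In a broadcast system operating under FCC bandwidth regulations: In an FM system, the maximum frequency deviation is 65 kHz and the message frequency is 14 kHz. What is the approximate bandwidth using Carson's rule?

Carson's rule: BW = 2*(delta_f + f_m)
= 2*(65 + 14) kHz = 158 kHz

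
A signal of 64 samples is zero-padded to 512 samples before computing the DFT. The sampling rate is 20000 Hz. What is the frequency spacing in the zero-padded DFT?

Original DFT: N = 64, resolution = f_s/N = 20000/64 = 625/2 Hz
Zero-padded DFT: N = 512, resolution = f_s/N = 20000/512 = 625/16 Hz
Zero-padding interpolates the spectrum (finer frequency grid)
but does NOT improve the true spectral resolution (ability to resolve close frequencies).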